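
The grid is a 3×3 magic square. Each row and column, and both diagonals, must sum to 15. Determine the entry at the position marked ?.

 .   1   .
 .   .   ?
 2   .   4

3

Row 3 needs 15; the known cells sum to 6, so (3,2) = 9.
Column 2 needs 15; the known cells sum to 10, so (2,2) = 5.
From main diagonal, 15 − (5 + 4) gives (1,1) = 6.
From anti-diagonal, 15 − (5 + 2) gives (1,3) = 8.
From column 1, 15 − (6 + 2) gives (2,1) = 7.
Column 3: 8 + 4 + ? = 15, so (2,3) = 3.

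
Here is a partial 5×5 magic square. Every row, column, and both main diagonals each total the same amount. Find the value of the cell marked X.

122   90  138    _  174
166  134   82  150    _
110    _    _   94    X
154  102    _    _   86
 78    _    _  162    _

Column 1 is complete and sums to 630; that is the magic constant.
Row 1 must total 630; the given cells sum to 524, so (1,4) = 106.
Row 2 needs 630; the known cells sum to 532, so (2,5) = 98.
Column 4 must total 630; the given cells sum to 512, so (4,4) = 118.
The remaining cell in anti-diagonal is (3,3) = 630 − 504 = 126.
Row 4 needs 630; the known cells sum to 460, so (4,3) = 170.
The remaining cell in column 3 is (5,3) = 630 − 516 = 114.
The remaining cell in main diagonal is (5,5) = 630 − 500 = 130.
From row 5, 630 − (78 + 114 + 162 + 130) gives (5,2) = 146.
Column 2 must total 630; the given cells sum to 472, so (3,2) = 158.
Column 5 needs 630; the known cells sum to 488, so (3,5) = 142.

142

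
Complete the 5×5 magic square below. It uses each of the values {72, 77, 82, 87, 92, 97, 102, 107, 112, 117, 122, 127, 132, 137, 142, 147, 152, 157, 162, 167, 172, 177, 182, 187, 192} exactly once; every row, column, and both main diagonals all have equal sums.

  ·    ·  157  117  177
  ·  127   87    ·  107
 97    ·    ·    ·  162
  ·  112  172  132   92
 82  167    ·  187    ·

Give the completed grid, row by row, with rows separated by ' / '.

137 72 157 117 177 / 192 127 87 147 107 / 97 182 142 77 162 / 152 112 172 132 92 / 82 167 102 187 122

The 25 entries sum to 3300, so each line sums to 3300/5 = 660.
Row 4 must total 660; the given cells sum to 508, so (4,1) = 152.
Column 5: 177 + 107 + 162 + 92 + ? = 660, so (5,5) = 122.
Row 5: 82 + 167 + 187 + 122 + ? = 660, so (5,3) = 102.
Using column 3: 157 + 87 + 172 + 102 + ? → (3,3) = 660 − 518 = 142.
Main diagonal: 127 + 142 + 132 + 122 + ? = 660, so (1,1) = 137.
Anti-diagonal must total 660; the given cells sum to 513, so (2,4) = 147.
Using row 1: 137 + 157 + 117 + 177 + ? → (1,2) = 660 − 588 = 72.
Row 2 needs 660; the known cells sum to 468, so (2,1) = 192.
The remaining cell in column 2 is (3,2) = 660 − 478 = 182.
Column 4 needs 660; the known cells sum to 583, so (3,4) = 77.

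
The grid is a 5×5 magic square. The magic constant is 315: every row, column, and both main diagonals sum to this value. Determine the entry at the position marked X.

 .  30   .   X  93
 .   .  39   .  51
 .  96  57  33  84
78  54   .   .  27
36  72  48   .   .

Row 3 must total 315; the given cells sum to 270, so (3,1) = 45.
From column 2, 315 − (30 + 96 + 54 + 72) gives (2,2) = 63.
Column 5 must total 315; the given cells sum to 255, so (5,5) = 60.
Anti-diagonal must total 315; the given cells sum to 240, so (2,4) = 75.
From row 2, 315 − (63 + 39 + 75 + 51) gives (2,1) = 87.
Row 5: 36 + 72 + 48 + 60 + ? = 315, so (5,4) = 99.
Column 1 must total 315; the given cells sum to 246, so (1,1) = 69.
Main diagonal must total 315; the given cells sum to 249, so (4,4) = 66.
From row 4, 315 − (78 + 54 + 66 + 27) gives (4,3) = 90.
Column 3 must total 315; the given cells sum to 234, so (1,3) = 81.
Column 4 must total 315; the given cells sum to 273, so (1,4) = 42.

42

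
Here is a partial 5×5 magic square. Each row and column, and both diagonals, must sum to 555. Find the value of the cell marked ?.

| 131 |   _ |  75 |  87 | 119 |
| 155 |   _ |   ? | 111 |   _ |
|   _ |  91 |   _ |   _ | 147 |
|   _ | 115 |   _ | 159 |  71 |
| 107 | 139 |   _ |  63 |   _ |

The remaining cell in row 1 is (1,2) = 555 − 412 = 143.
From column 2, 555 − (143 + 91 + 115 + 139) gives (2,2) = 67.
Column 4: 87 + 111 + 159 + 63 + ? = 555, so (3,4) = 135.
Anti-diagonal needs 555; the known cells sum to 452, so (3,3) = 103.
From row 3, 555 − (91 + 103 + 135 + 147) gives (3,1) = 79.
From column 1, 555 − (131 + 155 + 79 + 107) gives (4,1) = 83.
Using main diagonal: 131 + 67 + 103 + 159 + ? → (5,5) = 555 − 460 = 95.
Row 4: 83 + 115 + 159 + 71 + ? = 555, so (4,3) = 127.
From row 5, 555 − (107 + 139 + 63 + 95) gives (5,3) = 151.
Column 3 must total 555; the given cells sum to 456, so (2,3) = 99.

99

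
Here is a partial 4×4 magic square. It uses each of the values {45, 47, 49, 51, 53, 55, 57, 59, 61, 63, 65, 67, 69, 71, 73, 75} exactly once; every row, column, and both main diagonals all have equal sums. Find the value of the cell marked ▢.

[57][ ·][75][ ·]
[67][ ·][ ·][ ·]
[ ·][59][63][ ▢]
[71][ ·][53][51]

The 16 entries sum to 960, so each line sums to 960/4 = 240.
Using row 4: 71 + 53 + 51 + ? → (4,2) = 240 − 175 = 65.
The remaining cell in column 1 is (3,1) = 240 − 195 = 45.
The remaining cell in column 3 is (2,3) = 240 − 191 = 49.
Main diagonal must total 240; the given cells sum to 171, so (2,2) = 69.
Using anti-diagonal: 49 + 59 + 71 + ? → (1,4) = 240 − 179 = 61.
Using row 1: 57 + 75 + 61 + ? → (1,2) = 240 − 193 = 47.
Row 2 must total 240; the given cells sum to 185, so (2,4) = 55.
Row 3 needs 240; the known cells sum to 167, so (3,4) = 73.

73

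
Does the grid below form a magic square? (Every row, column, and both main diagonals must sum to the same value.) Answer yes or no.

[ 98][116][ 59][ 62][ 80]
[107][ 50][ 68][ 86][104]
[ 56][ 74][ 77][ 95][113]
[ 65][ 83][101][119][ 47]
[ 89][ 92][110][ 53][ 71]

Yes

Row 1: 98 + 116 + 59 + 62 + 80 = 415.
Row 2: 107 + 50 + 68 + 86 + 104 = 415.
Row 3: 56 + 74 + 77 + 95 + 113 = 415.
Row 4: 65 + 83 + 101 + 119 + 47 = 415.
Row 5: 89 + 92 + 110 + 53 + 71 = 415.
Column 1: 98 + 107 + 56 + 65 + 89 = 415.
Column 2: 116 + 50 + 74 + 83 + 92 = 415.
Column 3: 59 + 68 + 77 + 101 + 110 = 415.
Column 4: 62 + 86 + 95 + 119 + 53 = 415.
Column 5: 80 + 104 + 113 + 47 + 71 = 415.
Main diagonal: 98 + 50 + 77 + 119 + 71 = 415.
Anti-diagonal: 80 + 86 + 77 + 83 + 89 = 415.
All lines sum to 415.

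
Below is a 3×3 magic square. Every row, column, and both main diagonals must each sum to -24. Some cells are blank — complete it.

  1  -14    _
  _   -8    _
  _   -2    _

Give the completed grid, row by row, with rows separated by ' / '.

Row 1: 1 + (-14) + ? = -24, so (1,3) = -11.
Main diagonal must total -24; the given cells sum to -7, so (3,3) = -17.
The remaining cell in anti-diagonal is (3,1) = -24 − (-19) = -5.
The remaining cell in column 1 is (2,1) = -24 − (-4) = -20.
Column 3 needs -24; the known cells sum to -28, so (2,3) = 4.

1 -14 -11 / -20 -8 4 / -5 -2 -17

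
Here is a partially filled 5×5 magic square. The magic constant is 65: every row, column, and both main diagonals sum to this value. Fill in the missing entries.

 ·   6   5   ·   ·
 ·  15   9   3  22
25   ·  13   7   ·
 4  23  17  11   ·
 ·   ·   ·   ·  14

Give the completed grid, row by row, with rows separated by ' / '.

12 6 5 24 18 / 16 15 9 3 22 / 25 19 13 7 1 / 4 23 17 11 10 / 8 2 21 20 14

Row 2 needs 65; the known cells sum to 49, so (2,1) = 16.
The remaining cell in row 4 is (4,5) = 65 − 55 = 10.
The remaining cell in column 3 is (5,3) = 65 − 44 = 21.
Main diagonal must total 65; the given cells sum to 53, so (1,1) = 12.
From column 1, 65 − (12 + 16 + 25 + 4) gives (5,1) = 8.
From anti-diagonal, 65 − (3 + 13 + 23 + 8) gives (1,5) = 18.
Row 1 must total 65; the given cells sum to 41, so (1,4) = 24.
The remaining cell in column 4 is (5,4) = 65 − 45 = 20.
From column 5, 65 − (18 + 22 + 10 + 14) gives (3,5) = 1.
Row 3: 25 + 13 + 7 + 1 + ? = 65, so (3,2) = 19.
Row 5: 8 + 21 + 20 + 14 + ? = 65, so (5,2) = 2.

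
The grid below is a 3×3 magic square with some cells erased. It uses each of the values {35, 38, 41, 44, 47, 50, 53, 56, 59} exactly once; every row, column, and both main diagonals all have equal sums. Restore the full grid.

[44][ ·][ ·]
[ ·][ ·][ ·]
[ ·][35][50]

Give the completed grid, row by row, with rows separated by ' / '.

44 59 38 / 41 47 53 / 56 35 50

The 9 entries sum to 423, so each line sums to 423/3 = 141.
Row 3 must total 141; the given cells sum to 85, so (3,1) = 56.
From column 1, 141 − (44 + 56) gives (2,1) = 41.
Using main diagonal: 44 + 50 + ? → (2,2) = 141 − 94 = 47.
From anti-diagonal, 141 − (47 + 56) gives (1,3) = 38.
The remaining cell in row 1 is (1,2) = 141 − 82 = 59.
From row 2, 141 − (41 + 47) gives (2,3) = 53.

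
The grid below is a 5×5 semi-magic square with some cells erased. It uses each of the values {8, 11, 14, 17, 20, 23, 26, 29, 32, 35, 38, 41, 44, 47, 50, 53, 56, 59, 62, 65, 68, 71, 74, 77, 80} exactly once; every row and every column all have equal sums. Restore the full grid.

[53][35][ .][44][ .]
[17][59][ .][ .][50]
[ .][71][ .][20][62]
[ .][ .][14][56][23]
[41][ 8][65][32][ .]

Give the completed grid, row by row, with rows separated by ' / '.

53 35 77 44 11 / 17 59 26 68 50 / 29 71 38 20 62 / 80 47 14 56 23 / 41 8 65 32 74

The 25 entries sum to 1100, so each line sums to 1100/5 = 220.
Row 5 must total 220; the given cells sum to 146, so (5,5) = 74.
Using column 2: 35 + 59 + 71 + 8 + ? → (4,2) = 220 − 173 = 47.
From column 4, 220 − (44 + 20 + 56 + 32) gives (2,4) = 68.
From column 5, 220 − (50 + 62 + 23 + 74) gives (1,5) = 11.
The remaining cell in row 1 is (1,3) = 220 − 143 = 77.
From row 2, 220 − (17 + 59 + 68 + 50) gives (2,3) = 26.
Row 4 must total 220; the given cells sum to 140, so (4,1) = 80.
Column 1 must total 220; the given cells sum to 191, so (3,1) = 29.
Column 3: 77 + 26 + 14 + 65 + ? = 220, so (3,3) = 38.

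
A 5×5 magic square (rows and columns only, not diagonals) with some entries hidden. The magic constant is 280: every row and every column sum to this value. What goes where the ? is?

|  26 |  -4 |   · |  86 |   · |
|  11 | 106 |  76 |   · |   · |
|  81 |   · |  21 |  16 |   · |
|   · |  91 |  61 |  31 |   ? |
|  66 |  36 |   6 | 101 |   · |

Using row 5: 66 + 36 + 6 + 101 + ? → (5,5) = 280 − 209 = 71.
Column 1 needs 280; the known cells sum to 184, so (4,1) = 96.
Column 2: -4 + 106 + 91 + 36 + ? = 280, so (3,2) = 51.
Column 3 needs 280; the known cells sum to 164, so (1,3) = 116.
The remaining cell in column 4 is (2,4) = 280 − 234 = 46.
From row 1, 280 − (26 + (-4) + 116 + 86) gives (1,5) = 56.
Row 2 must total 280; the given cells sum to 239, so (2,5) = 41.
Using row 3: 81 + 51 + 21 + 16 + ? → (3,5) = 280 − 169 = 111.
The remaining cell in row 4 is (4,5) = 280 − 279 = 1.

1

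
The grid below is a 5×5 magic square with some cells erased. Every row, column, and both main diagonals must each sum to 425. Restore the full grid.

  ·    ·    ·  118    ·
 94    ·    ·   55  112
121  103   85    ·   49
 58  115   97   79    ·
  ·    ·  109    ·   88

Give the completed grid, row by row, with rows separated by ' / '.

The remaining cell in row 3 is (3,4) = 425 − 358 = 67.
Row 4 needs 425; the known cells sum to 349, so (4,5) = 76.
Column 4 needs 425; the known cells sum to 319, so (5,4) = 106.
Using column 5: 112 + 49 + 76 + 88 + ? → (1,5) = 425 − 325 = 100.
The remaining cell in anti-diagonal is (5,1) = 425 − 355 = 70.
Using row 5: 70 + 109 + 106 + 88 + ? → (5,2) = 425 − 373 = 52.
From column 1, 425 − (94 + 121 + 58 + 70) gives (1,1) = 82.
Main diagonal: 82 + 85 + 79 + 88 + ? = 425, so (2,2) = 91.
Row 2 must total 425; the given cells sum to 352, so (2,3) = 73.
From column 2, 425 − (91 + 103 + 115 + 52) gives (1,2) = 64.
Column 3: 73 + 85 + 97 + 109 + ? = 425, so (1,3) = 61.

82 64 61 118 100 / 94 91 73 55 112 / 121 103 85 67 49 / 58 115 97 79 76 / 70 52 109 106 88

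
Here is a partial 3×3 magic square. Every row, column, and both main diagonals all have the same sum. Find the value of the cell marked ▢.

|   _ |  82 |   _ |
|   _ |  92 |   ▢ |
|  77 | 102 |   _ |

Column 2 is complete and sums to 276; that is the magic constant.
The remaining cell in row 3 is (3,3) = 276 − 179 = 97.
Main diagonal must total 276; the given cells sum to 189, so (1,1) = 87.
The remaining cell in anti-diagonal is (1,3) = 276 − 169 = 107.
Column 1 needs 276; the known cells sum to 164, so (2,1) = 112.
From column 3, 276 − (107 + 97) gives (2,3) = 72.

72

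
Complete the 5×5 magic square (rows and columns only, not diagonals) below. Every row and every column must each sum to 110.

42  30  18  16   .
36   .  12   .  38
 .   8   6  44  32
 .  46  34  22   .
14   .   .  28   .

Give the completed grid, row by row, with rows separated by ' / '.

Using row 1: 42 + 30 + 18 + 16 + ? → (1,5) = 110 − 106 = 4.
Using row 3: 8 + 6 + 44 + 32 + ? → (3,1) = 110 − 90 = 20.
Using column 1: 42 + 36 + 20 + 14 + ? → (4,1) = 110 − 112 = -2.
Column 3 needs 110; the known cells sum to 70, so (5,3) = 40.
From column 4, 110 − (16 + 44 + 22 + 28) gives (2,4) = 0.
Row 2: 36 + 12 + 0 + 38 + ? = 110, so (2,2) = 24.
Row 4 needs 110; the known cells sum to 100, so (4,5) = 10.
Column 2 needs 110; the known cells sum to 108, so (5,2) = 2.
The remaining cell in column 5 is (5,5) = 110 − 84 = 26.

42 30 18 16 4 / 36 24 12 0 38 / 20 8 6 44 32 / -2 46 34 22 10 / 14 2 40 28 26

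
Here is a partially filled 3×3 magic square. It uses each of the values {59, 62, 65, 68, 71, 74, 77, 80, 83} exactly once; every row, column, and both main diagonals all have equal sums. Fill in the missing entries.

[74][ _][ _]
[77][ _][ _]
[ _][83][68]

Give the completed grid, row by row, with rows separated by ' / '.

The 9 entries sum to 639, so each line sums to 639/3 = 213.
Row 3 needs 213; the known cells sum to 151, so (3,1) = 62.
Using main diagonal: 74 + 68 + ? → (2,2) = 213 − 142 = 71.
Anti-diagonal needs 213; the known cells sum to 133, so (1,3) = 80.
Row 1 must total 213; the given cells sum to 154, so (1,2) = 59.
Using row 2: 77 + 71 + ? → (2,3) = 213 − 148 = 65.

74 59 80 / 77 71 65 / 62 83 68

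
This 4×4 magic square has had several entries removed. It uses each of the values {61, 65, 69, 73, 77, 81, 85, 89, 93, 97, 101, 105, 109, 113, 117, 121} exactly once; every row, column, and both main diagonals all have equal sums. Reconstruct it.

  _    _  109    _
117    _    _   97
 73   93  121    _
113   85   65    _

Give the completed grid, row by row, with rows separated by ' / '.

The 16 entries sum to 1456, so each line sums to 1456/4 = 364.
Row 3 must total 364; the given cells sum to 287, so (3,4) = 77.
Row 4: 113 + 85 + 65 + ? = 364, so (4,4) = 101.
The remaining cell in column 1 is (1,1) = 364 − 303 = 61.
Using column 3: 109 + 121 + 65 + ? → (2,3) = 364 − 295 = 69.
The remaining cell in column 4 is (1,4) = 364 − 275 = 89.
The remaining cell in main diagonal is (2,2) = 364 − 283 = 81.
Row 1 needs 364; the known cells sum to 259, so (1,2) = 105.

61 105 109 89 / 117 81 69 97 / 73 93 121 77 / 113 85 65 101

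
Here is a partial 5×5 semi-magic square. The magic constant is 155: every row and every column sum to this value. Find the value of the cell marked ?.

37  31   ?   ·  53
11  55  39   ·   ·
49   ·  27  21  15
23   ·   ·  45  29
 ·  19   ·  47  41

The remaining cell in row 3 is (3,2) = 155 − 112 = 43.
From column 1, 155 − (37 + 11 + 49 + 23) gives (5,1) = 35.
Column 2 needs 155; the known cells sum to 148, so (4,2) = 7.
Column 5: 53 + 15 + 29 + 41 + ? = 155, so (2,5) = 17.
Row 2: 11 + 55 + 39 + 17 + ? = 155, so (2,4) = 33.
Using row 4: 23 + 7 + 45 + 29 + ? → (4,3) = 155 − 104 = 51.
Using row 5: 35 + 19 + 47 + 41 + ? → (5,3) = 155 − 142 = 13.
Column 3 needs 155; the known cells sum to 130, so (1,3) = 25.

25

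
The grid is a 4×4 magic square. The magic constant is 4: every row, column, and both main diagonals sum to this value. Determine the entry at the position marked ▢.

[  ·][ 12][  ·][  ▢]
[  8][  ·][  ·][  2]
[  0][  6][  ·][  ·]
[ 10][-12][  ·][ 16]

Using row 4: 10 + (-12) + 16 + ? → (4,3) = 4 − 14 = -10.
From column 1, 4 − (8 + 0 + 10) gives (1,1) = -14.
From column 2, 4 − (12 + 6 + (-12)) gives (2,2) = -2.
Main diagonal needs 4; the known cells sum to 0, so (3,3) = 4.
Row 2 needs 4; the known cells sum to 8, so (2,3) = -4.
Using row 3: 0 + 6 + 4 + ? → (3,4) = 4 − 10 = -6.
Using column 3: -4 + 4 + (-10) + ? → (1,3) = 4 − (-10) = 14.
Column 4: 2 + (-6) + 16 + ? = 4, so (1,4) = -8.

-8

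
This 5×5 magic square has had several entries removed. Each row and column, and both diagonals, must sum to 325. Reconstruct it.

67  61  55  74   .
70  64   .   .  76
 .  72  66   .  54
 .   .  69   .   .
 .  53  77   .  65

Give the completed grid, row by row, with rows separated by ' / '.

67 61 55 74 68 / 70 64 58 57 76 / 73 72 66 60 54 / 56 75 69 63 62 / 59 53 77 71 65

Row 1: 67 + 61 + 55 + 74 + ? = 325, so (1,5) = 68.
Column 2: 61 + 64 + 72 + 53 + ? = 325, so (4,2) = 75.
Using column 3: 55 + 66 + 69 + 77 + ? → (2,3) = 325 − 267 = 58.
Column 5 needs 325; the known cells sum to 263, so (4,5) = 62.
The remaining cell in main diagonal is (4,4) = 325 − 262 = 63.
The remaining cell in row 2 is (2,4) = 325 − 268 = 57.
Row 4: 75 + 69 + 63 + 62 + ? = 325, so (4,1) = 56.
From anti-diagonal, 325 − (68 + 57 + 66 + 75) gives (5,1) = 59.
Using row 5: 59 + 53 + 77 + 65 + ? → (5,4) = 325 − 254 = 71.
Column 1 must total 325; the given cells sum to 252, so (3,1) = 73.
Column 4 must total 325; the given cells sum to 265, so (3,4) = 60.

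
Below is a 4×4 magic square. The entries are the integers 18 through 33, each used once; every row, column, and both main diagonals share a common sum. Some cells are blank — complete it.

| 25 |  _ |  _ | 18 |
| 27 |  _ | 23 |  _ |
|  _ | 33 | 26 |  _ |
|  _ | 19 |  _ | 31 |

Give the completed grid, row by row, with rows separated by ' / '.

The entries are 18 through 33, which sum to 408, so each line sums to 408/4 = 102.
Using main diagonal: 25 + 26 + 31 + ? → (2,2) = 102 − 82 = 20.
The remaining cell in anti-diagonal is (4,1) = 102 − 74 = 28.
Row 2: 27 + 20 + 23 + ? = 102, so (2,4) = 32.
The remaining cell in row 4 is (4,3) = 102 − 78 = 24.
From column 1, 102 − (25 + 27 + 28) gives (3,1) = 22.
Using column 2: 20 + 33 + 19 + ? → (1,2) = 102 − 72 = 30.
Column 3 must total 102; the given cells sum to 73, so (1,3) = 29.
The remaining cell in column 4 is (3,4) = 102 − 81 = 21.

25 30 29 18 / 27 20 23 32 / 22 33 26 21 / 28 19 24 31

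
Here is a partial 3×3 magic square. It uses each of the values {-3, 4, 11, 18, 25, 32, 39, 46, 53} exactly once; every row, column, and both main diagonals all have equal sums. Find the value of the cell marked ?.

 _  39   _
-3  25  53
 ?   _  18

The 9 entries sum to 225, so each line sums to 225/3 = 75.
Using column 2: 39 + 25 + ? → (3,2) = 75 − 64 = 11.
Column 3 needs 75; the known cells sum to 71, so (1,3) = 4.
Using main diagonal: 25 + 18 + ? → (1,1) = 75 − 43 = 32.
From anti-diagonal, 75 − (4 + 25) gives (3,1) = 46.

46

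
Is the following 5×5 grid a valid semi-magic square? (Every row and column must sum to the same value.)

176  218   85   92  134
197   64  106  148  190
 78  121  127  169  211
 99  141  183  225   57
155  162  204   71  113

Row 1: 176 + 218 + 85 + 92 + 134 = 705.
Row 2: 197 + 64 + 106 + 148 + 190 = 705.
Row 3: 78 + 121 + 127 + 169 + 211 = 706.
Row 4: 99 + 141 + 183 + 225 + 57 = 705.
Row 5: 155 + 162 + 204 + 71 + 113 = 705.
Column 1: 176 + 197 + 78 + 99 + 155 = 705.
Column 2: 218 + 64 + 121 + 141 + 162 = 706.
Column 3: 85 + 106 + 127 + 183 + 204 = 705.
Column 4: 92 + 148 + 169 + 225 + 71 = 705.
Column 5: 134 + 190 + 211 + 57 + 113 = 705.

No — column 4 sums to 705 but column 2 sums to 706.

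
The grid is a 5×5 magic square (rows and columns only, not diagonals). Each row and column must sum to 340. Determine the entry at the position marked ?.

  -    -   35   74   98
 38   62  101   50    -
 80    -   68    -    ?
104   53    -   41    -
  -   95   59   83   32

56

The remaining cell in row 2 is (2,5) = 340 − 251 = 89.
Row 5 must total 340; the given cells sum to 269, so (5,1) = 71.
The remaining cell in column 1 is (1,1) = 340 − 293 = 47.
The remaining cell in column 3 is (4,3) = 340 − 263 = 77.
From column 4, 340 − (74 + 50 + 41 + 83) gives (3,4) = 92.
Row 1 must total 340; the given cells sum to 254, so (1,2) = 86.
Row 4 must total 340; the given cells sum to 275, so (4,5) = 65.
Column 2: 86 + 62 + 53 + 95 + ? = 340, so (3,2) = 44.
From column 5, 340 − (98 + 89 + 65 + 32) gives (3,5) = 56.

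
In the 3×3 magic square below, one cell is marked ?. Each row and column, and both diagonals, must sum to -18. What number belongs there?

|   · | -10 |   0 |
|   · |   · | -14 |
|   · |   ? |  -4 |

Row 1: -10 + 0 + ? = -18, so (1,1) = -8.
From main diagonal, -18 − (-8 + (-4)) gives (2,2) = -6.
From anti-diagonal, -18 − (0 + (-6)) gives (3,1) = -12.
Using row 2: -6 + (-14) + ? → (2,1) = -18 − (-20) = 2.
Row 3 needs -18; the known cells sum to -16, so (3,2) = -2.

-2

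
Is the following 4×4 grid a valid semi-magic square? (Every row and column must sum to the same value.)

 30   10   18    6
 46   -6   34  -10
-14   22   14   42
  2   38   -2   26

Yes

Row 1: 30 + 10 + 18 + 6 = 64.
Row 2: 46 + (-6) + 34 + (-10) = 64.
Row 3: -14 + 22 + 14 + 42 = 64.
Row 4: 2 + 38 + (-2) + 26 = 64.
Column 1: 30 + 46 + (-14) + 2 = 64.
Column 2: 10 + (-6) + 22 + 38 = 64.
Column 3: 18 + 34 + 14 + (-2) = 64.
Column 4: 6 + (-10) + 42 + 26 = 64.
All lines sum to 64.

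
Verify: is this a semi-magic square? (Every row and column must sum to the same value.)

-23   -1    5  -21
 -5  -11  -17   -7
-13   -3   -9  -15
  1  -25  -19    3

Row 1: -23 + (-1) + 5 + (-21) = -40.
Row 2: -5 + (-11) + (-17) + (-7) = -40.
Row 3: -13 + (-3) + (-9) + (-15) = -40.
Row 4: 1 + (-25) + (-19) + 3 = -40.
Column 1: -23 + (-5) + (-13) + 1 = -40.
Column 2: -1 + (-11) + (-3) + (-25) = -40.
Column 3: 5 + (-17) + (-9) + (-19) = -40.
Column 4: -21 + (-7) + (-15) + 3 = -40.
All lines sum to -40.

Yes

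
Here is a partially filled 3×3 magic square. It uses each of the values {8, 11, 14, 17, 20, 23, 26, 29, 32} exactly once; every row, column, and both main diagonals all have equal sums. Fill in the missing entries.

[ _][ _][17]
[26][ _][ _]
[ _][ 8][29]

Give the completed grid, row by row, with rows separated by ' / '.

11 32 17 / 26 20 14 / 23 8 29

The 9 entries sum to 180, so each line sums to 180/3 = 60.
Row 3 needs 60; the known cells sum to 37, so (3,1) = 23.
Column 1 needs 60; the known cells sum to 49, so (1,1) = 11.
Column 3 must total 60; the given cells sum to 46, so (2,3) = 14.
Using main diagonal: 11 + 29 + ? → (2,2) = 60 − 40 = 20.
From row 1, 60 − (11 + 17) gives (1,2) = 32.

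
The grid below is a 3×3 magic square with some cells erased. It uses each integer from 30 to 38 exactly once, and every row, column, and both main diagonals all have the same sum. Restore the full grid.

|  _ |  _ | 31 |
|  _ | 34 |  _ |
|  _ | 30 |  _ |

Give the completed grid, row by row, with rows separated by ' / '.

The entries are 30 through 38, which sum to 306, so each line sums to 306/3 = 102.
From column 2, 102 − (34 + 30) gives (1,2) = 38.
From anti-diagonal, 102 − (31 + 34) gives (3,1) = 37.
The remaining cell in row 1 is (1,1) = 102 − 69 = 33.
The remaining cell in row 3 is (3,3) = 102 − 67 = 35.
Column 1: 33 + 37 + ? = 102, so (2,1) = 32.
Column 3: 31 + 35 + ? = 102, so (2,3) = 36.

33 38 31 / 32 34 36 / 37 30 35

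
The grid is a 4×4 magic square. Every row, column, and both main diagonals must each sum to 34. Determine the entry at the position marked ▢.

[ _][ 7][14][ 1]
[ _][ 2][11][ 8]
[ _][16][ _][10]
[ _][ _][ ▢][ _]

4

Using row 1: 7 + 14 + 1 + ? → (1,1) = 34 − 22 = 12.
From row 2, 34 − (2 + 11 + 8) gives (2,1) = 13.
From column 2, 34 − (7 + 2 + 16) gives (4,2) = 9.
Column 4 needs 34; the known cells sum to 19, so (4,4) = 15.
The remaining cell in main diagonal is (3,3) = 34 − 29 = 5.
The remaining cell in anti-diagonal is (4,1) = 34 − 28 = 6.
Using row 3: 16 + 5 + 10 + ? → (3,1) = 34 − 31 = 3.
The remaining cell in row 4 is (4,3) = 34 − 30 = 4.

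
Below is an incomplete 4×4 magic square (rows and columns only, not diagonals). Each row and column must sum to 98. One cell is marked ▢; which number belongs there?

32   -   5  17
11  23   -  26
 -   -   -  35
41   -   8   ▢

Row 1 must total 98; the given cells sum to 54, so (1,2) = 44.
From row 2, 98 − (11 + 23 + 26) gives (2,3) = 38.
Using column 1: 32 + 11 + 41 + ? → (3,1) = 98 − 84 = 14.
Column 3: 5 + 38 + 8 + ? = 98, so (3,3) = 47.
Column 4: 17 + 26 + 35 + ? = 98, so (4,4) = 20.

20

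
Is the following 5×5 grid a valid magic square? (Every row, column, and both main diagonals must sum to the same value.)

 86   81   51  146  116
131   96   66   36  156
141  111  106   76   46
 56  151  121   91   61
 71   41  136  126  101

No — row 5 sums to 475 but column 2 sums to 480.

Row 1: 86 + 81 + 51 + 146 + 116 = 480.
Row 2: 131 + 96 + 66 + 36 + 156 = 485.
Row 3: 141 + 111 + 106 + 76 + 46 = 480.
Row 4: 56 + 151 + 121 + 91 + 61 = 480.
Row 5: 71 + 41 + 136 + 126 + 101 = 475.
Column 1: 86 + 131 + 141 + 56 + 71 = 485.
Column 2: 81 + 96 + 111 + 151 + 41 = 480.
Column 3: 51 + 66 + 106 + 121 + 136 = 480.
Column 4: 146 + 36 + 76 + 91 + 126 = 475.
Column 5: 116 + 156 + 46 + 61 + 101 = 480.
Main diagonal: 86 + 96 + 106 + 91 + 101 = 480.
Anti-diagonal: 116 + 36 + 106 + 151 + 71 = 480.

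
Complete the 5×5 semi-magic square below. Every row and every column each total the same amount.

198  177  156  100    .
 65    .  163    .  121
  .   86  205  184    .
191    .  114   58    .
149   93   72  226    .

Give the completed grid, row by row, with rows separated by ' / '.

Column 3 is already complete: 156 + 163 + 205 + 114 + 72 = 710, so that is the magic constant.
Row 1 needs 710; the known cells sum to 631, so (1,5) = 79.
Row 5 needs 710; the known cells sum to 540, so (5,5) = 170.
From column 1, 710 − (198 + 65 + 191 + 149) gives (3,1) = 107.
Column 4 must total 710; the given cells sum to 568, so (2,4) = 142.
Row 2 needs 710; the known cells sum to 491, so (2,2) = 219.
From row 3, 710 − (107 + 86 + 205 + 184) gives (3,5) = 128.
Using column 2: 177 + 219 + 86 + 93 + ? → (4,2) = 710 − 575 = 135.
Using column 5: 79 + 121 + 128 + 170 + ? → (4,5) = 710 − 498 = 212.

198 177 156 100 79 / 65 219 163 142 121 / 107 86 205 184 128 / 191 135 114 58 212 / 149 93 72 226 170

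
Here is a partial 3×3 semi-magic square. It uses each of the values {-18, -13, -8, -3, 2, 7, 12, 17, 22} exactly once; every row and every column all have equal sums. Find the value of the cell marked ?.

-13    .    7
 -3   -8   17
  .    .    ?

-18

The 9 entries sum to 18, so each line sums to 18/3 = 6.
From row 1, 6 − (-13 + 7) gives (1,2) = 12.
Column 1 must total 6; the given cells sum to -16, so (3,1) = 22.
Column 2 needs 6; the known cells sum to 4, so (3,2) = 2.
From column 3, 6 − (7 + 17) gives (3,3) = -18.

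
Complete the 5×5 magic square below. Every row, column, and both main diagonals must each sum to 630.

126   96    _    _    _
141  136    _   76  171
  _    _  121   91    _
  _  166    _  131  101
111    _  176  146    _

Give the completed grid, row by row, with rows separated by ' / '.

Row 2 must total 630; the given cells sum to 524, so (2,3) = 106.
Using column 4: 76 + 91 + 131 + 146 + ? → (1,4) = 630 − 444 = 186.
From main diagonal, 630 − (126 + 136 + 121 + 131) gives (5,5) = 116.
The remaining cell in anti-diagonal is (1,5) = 630 − 474 = 156.
Row 1 needs 630; the known cells sum to 564, so (1,3) = 66.
From row 5, 630 − (111 + 176 + 146 + 116) gives (5,2) = 81.
Using column 2: 96 + 136 + 166 + 81 + ? → (3,2) = 630 − 479 = 151.
The remaining cell in column 3 is (4,3) = 630 − 469 = 161.
Column 5 needs 630; the known cells sum to 544, so (3,5) = 86.
Using row 3: 151 + 121 + 91 + 86 + ? → (3,1) = 630 − 449 = 181.
Row 4 needs 630; the known cells sum to 559, so (4,1) = 71.

126 96 66 186 156 / 141 136 106 76 171 / 181 151 121 91 86 / 71 166 161 131 101 / 111 81 176 146 116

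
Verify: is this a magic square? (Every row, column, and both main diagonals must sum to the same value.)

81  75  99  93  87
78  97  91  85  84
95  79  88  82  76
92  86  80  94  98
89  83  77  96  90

Row 1: 81 + 75 + 99 + 93 + 87 = 435.
Row 2: 78 + 97 + 91 + 85 + 84 = 435.
Row 3: 95 + 79 + 88 + 82 + 76 = 420.
Row 4: 92 + 86 + 80 + 94 + 98 = 450.
Row 5: 89 + 83 + 77 + 96 + 90 = 435.
Column 1: 81 + 78 + 95 + 92 + 89 = 435.
Column 2: 75 + 97 + 79 + 86 + 83 = 420.
Column 3: 99 + 91 + 88 + 80 + 77 = 435.
Column 4: 93 + 85 + 82 + 94 + 96 = 450.
Column 5: 87 + 84 + 76 + 98 + 90 = 435.
Main diagonal: 81 + 97 + 88 + 94 + 90 = 450.
Anti-diagonal: 87 + 85 + 88 + 86 + 89 = 435.

No — row 4 sums to 450 but column 5 sums to 435.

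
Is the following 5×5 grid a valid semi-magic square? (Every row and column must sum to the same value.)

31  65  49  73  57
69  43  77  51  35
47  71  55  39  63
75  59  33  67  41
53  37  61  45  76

Row 1: 31 + 65 + 49 + 73 + 57 = 275.
Row 2: 69 + 43 + 77 + 51 + 35 = 275.
Row 3: 47 + 71 + 55 + 39 + 63 = 275.
Row 4: 75 + 59 + 33 + 67 + 41 = 275.
Row 5: 53 + 37 + 61 + 45 + 76 = 272.
Column 1: 31 + 69 + 47 + 75 + 53 = 275.
Column 2: 65 + 43 + 71 + 59 + 37 = 275.
Column 3: 49 + 77 + 55 + 33 + 61 = 275.
Column 4: 73 + 51 + 39 + 67 + 45 = 275.
Column 5: 57 + 35 + 63 + 41 + 76 = 272.

No — column 5 sums to 272 but column 4 sums to 275.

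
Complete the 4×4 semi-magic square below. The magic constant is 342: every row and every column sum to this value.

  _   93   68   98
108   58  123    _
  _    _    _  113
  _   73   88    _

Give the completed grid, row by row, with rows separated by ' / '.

83 93 68 98 / 108 58 123 53 / 48 118 63 113 / 103 73 88 78

Row 1: 93 + 68 + 98 + ? = 342, so (1,1) = 83.
The remaining cell in row 2 is (2,4) = 342 − 289 = 53.
From column 2, 342 − (93 + 58 + 73) gives (3,2) = 118.
From column 3, 342 − (68 + 123 + 88) gives (3,3) = 63.
Column 4 must total 342; the given cells sum to 264, so (4,4) = 78.
The remaining cell in row 3 is (3,1) = 342 − 294 = 48.
Using row 4: 73 + 88 + 78 + ? → (4,1) = 342 − 239 = 103.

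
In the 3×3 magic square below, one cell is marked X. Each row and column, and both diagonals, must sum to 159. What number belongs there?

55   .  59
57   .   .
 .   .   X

51

Row 1 must total 159; the given cells sum to 114, so (1,2) = 45.
Column 1: 55 + 57 + ? = 159, so (3,1) = 47.
Anti-diagonal must total 159; the given cells sum to 106, so (2,2) = 53.
From row 2, 159 − (57 + 53) gives (2,3) = 49.
Column 2 must total 159; the given cells sum to 98, so (3,2) = 61.
Using column 3: 59 + 49 + ? → (3,3) = 159 − 108 = 51.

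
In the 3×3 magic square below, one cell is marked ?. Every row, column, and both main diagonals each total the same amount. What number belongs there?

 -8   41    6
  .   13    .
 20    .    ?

Anti-diagonal is complete and sums to 39; that is the magic constant.
Column 1 must total 39; the given cells sum to 12, so (2,1) = 27.
Using column 2: 41 + 13 + ? → (3,2) = 39 − 54 = -15.
Main diagonal must total 39; the given cells sum to 5, so (3,3) = 34.

34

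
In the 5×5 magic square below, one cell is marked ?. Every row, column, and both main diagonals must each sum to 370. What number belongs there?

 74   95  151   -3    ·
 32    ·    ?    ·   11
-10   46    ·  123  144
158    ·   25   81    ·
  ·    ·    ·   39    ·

Row 1 needs 370; the known cells sum to 317, so (1,5) = 53.
Row 3 must total 370; the given cells sum to 303, so (3,3) = 67.
Column 1 must total 370; the given cells sum to 254, so (5,1) = 116.
Column 4 needs 370; the known cells sum to 240, so (2,4) = 130.
Anti-diagonal: 53 + 130 + 67 + 116 + ? = 370, so (4,2) = 4.
Row 4: 158 + 4 + 25 + 81 + ? = 370, so (4,5) = 102.
Using column 5: 53 + 11 + 144 + 102 + ? → (5,5) = 370 − 310 = 60.
Using main diagonal: 74 + 67 + 81 + 60 + ? → (2,2) = 370 − 282 = 88.
Row 2 must total 370; the given cells sum to 261, so (2,3) = 109.

109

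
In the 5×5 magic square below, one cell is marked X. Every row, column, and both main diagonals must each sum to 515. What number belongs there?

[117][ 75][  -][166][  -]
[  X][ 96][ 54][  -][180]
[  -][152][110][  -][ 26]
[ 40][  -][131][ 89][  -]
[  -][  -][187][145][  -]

138

Using column 3: 54 + 110 + 131 + 187 + ? → (1,3) = 515 − 482 = 33.
Using main diagonal: 117 + 96 + 110 + 89 + ? → (5,5) = 515 − 412 = 103.
From row 1, 515 − (117 + 75 + 33 + 166) gives (1,5) = 124.
Column 5 must total 515; the given cells sum to 433, so (4,5) = 82.
From row 4, 515 − (40 + 131 + 89 + 82) gives (4,2) = 173.
Column 2: 75 + 96 + 152 + 173 + ? = 515, so (5,2) = 19.
The remaining cell in row 5 is (5,1) = 515 − 454 = 61.
Using anti-diagonal: 124 + 110 + 173 + 61 + ? → (2,4) = 515 − 468 = 47.
Using row 2: 96 + 54 + 47 + 180 + ? → (2,1) = 515 − 377 = 138.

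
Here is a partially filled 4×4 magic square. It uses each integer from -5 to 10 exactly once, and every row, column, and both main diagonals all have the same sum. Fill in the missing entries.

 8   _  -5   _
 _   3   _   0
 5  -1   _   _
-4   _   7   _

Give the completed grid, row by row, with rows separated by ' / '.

The entries are -5 through 10, which sum to 40, so each line sums to 40/4 = 10.
Using column 1: 8 + 5 + (-4) + ? → (2,1) = 10 − 9 = 1.
Row 2 needs 10; the known cells sum to 4, so (2,3) = 6.
From column 3, 10 − (-5 + 6 + 7) gives (3,3) = 2.
Main diagonal needs 10; the known cells sum to 13, so (4,4) = -3.
From anti-diagonal, 10 − (6 + (-1) + (-4)) gives (1,4) = 9.
Row 1 needs 10; the known cells sum to 12, so (1,2) = -2.
Row 3: 5 + (-1) + 2 + ? = 10, so (3,4) = 4.
The remaining cell in row 4 is (4,2) = 10 − 0 = 10.

8 -2 -5 9 / 1 3 6 0 / 5 -1 2 4 / -4 10 7 -3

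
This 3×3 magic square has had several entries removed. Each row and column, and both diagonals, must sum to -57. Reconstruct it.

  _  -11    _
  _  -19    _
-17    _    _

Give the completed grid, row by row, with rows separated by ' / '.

Column 2 must total -57; the given cells sum to -30, so (3,2) = -27.
The remaining cell in anti-diagonal is (1,3) = -57 − (-36) = -21.
From row 1, -57 − (-11 + (-21)) gives (1,1) = -25.
Row 3: -17 + (-27) + ? = -57, so (3,3) = -13.
From column 1, -57 − (-25 + (-17)) gives (2,1) = -15.
Using column 3: -21 + (-13) + ? → (2,3) = -57 − (-34) = -23.

-25 -11 -21 / -15 -19 -23 / -17 -27 -13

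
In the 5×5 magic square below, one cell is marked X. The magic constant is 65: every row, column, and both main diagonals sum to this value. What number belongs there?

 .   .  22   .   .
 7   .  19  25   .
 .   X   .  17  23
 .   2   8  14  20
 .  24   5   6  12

From row 4, 65 − (2 + 8 + 14 + 20) gives (4,1) = 21.
Row 5 needs 65; the known cells sum to 47, so (5,1) = 18.
Column 3 needs 65; the known cells sum to 54, so (3,3) = 11.
Column 4: 25 + 17 + 14 + 6 + ? = 65, so (1,4) = 3.
Anti-diagonal must total 65; the given cells sum to 56, so (1,5) = 9.
From column 5, 65 − (9 + 23 + 20 + 12) gives (2,5) = 1.
Row 2 must total 65; the given cells sum to 52, so (2,2) = 13.
The remaining cell in main diagonal is (1,1) = 65 − 50 = 15.
From row 1, 65 − (15 + 22 + 3 + 9) gives (1,2) = 16.
Column 1 needs 65; the known cells sum to 61, so (3,1) = 4.
Column 2 must total 65; the given cells sum to 55, so (3,2) = 10.

10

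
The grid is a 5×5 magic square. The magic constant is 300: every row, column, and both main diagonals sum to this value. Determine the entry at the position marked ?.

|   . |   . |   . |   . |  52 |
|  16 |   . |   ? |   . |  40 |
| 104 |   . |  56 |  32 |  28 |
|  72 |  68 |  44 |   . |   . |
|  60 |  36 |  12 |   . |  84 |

88

The remaining cell in row 3 is (3,2) = 300 − 220 = 80.
Using row 5: 60 + 36 + 12 + 84 + ? → (5,4) = 300 − 192 = 108.
Using column 1: 16 + 104 + 72 + 60 + ? → (1,1) = 300 − 252 = 48.
Column 5 must total 300; the given cells sum to 204, so (4,5) = 96.
Using anti-diagonal: 52 + 56 + 68 + 60 + ? → (2,4) = 300 − 236 = 64.
Row 4: 72 + 68 + 44 + 96 + ? = 300, so (4,4) = 20.
From column 4, 300 − (64 + 32 + 20 + 108) gives (1,4) = 76.
Using main diagonal: 48 + 56 + 20 + 84 + ? → (2,2) = 300 − 208 = 92.
From row 2, 300 − (16 + 92 + 64 + 40) gives (2,3) = 88.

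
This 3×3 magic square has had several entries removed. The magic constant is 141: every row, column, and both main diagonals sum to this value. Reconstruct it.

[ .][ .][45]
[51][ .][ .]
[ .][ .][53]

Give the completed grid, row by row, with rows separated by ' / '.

41 55 45 / 51 47 43 / 49 39 53

Using column 3: 45 + 53 + ? → (2,3) = 141 − 98 = 43.
From row 2, 141 − (51 + 43) gives (2,2) = 47.
Main diagonal must total 141; the given cells sum to 100, so (1,1) = 41.
From anti-diagonal, 141 − (45 + 47) gives (3,1) = 49.
Row 1 needs 141; the known cells sum to 86, so (1,2) = 55.
Using row 3: 49 + 53 + ? → (3,2) = 141 − 102 = 39.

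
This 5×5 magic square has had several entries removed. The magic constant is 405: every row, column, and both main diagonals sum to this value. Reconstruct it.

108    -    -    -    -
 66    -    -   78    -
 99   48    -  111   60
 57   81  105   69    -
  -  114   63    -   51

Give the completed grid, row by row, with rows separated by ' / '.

108 72 96 45 84 / 66 90 54 78 117 / 99 48 87 111 60 / 57 81 105 69 93 / 75 114 63 102 51

Row 3 must total 405; the given cells sum to 318, so (3,3) = 87.
The remaining cell in row 4 is (4,5) = 405 − 312 = 93.
From column 1, 405 − (108 + 66 + 99 + 57) gives (5,1) = 75.
Main diagonal: 108 + 87 + 69 + 51 + ? = 405, so (2,2) = 90.
Anti-diagonal must total 405; the given cells sum to 321, so (1,5) = 84.
The remaining cell in row 5 is (5,4) = 405 − 303 = 102.
Using column 2: 90 + 48 + 81 + 114 + ? → (1,2) = 405 − 333 = 72.
Using column 4: 78 + 111 + 69 + 102 + ? → (1,4) = 405 − 360 = 45.
The remaining cell in column 5 is (2,5) = 405 − 288 = 117.
Using row 1: 108 + 72 + 45 + 84 + ? → (1,3) = 405 − 309 = 96.
Using row 2: 66 + 90 + 78 + 117 + ? → (2,3) = 405 − 351 = 54.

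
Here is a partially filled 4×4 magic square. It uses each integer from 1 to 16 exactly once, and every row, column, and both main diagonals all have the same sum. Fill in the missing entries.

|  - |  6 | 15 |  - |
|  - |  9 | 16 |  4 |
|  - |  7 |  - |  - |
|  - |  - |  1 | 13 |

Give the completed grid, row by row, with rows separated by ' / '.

10 6 15 3 / 5 9 16 4 / 11 7 2 14 / 8 12 1 13

The entries are 1 through 16, which sum to 136, so each line sums to 136/4 = 34.
Row 2 needs 34; the known cells sum to 29, so (2,1) = 5.
The remaining cell in column 2 is (4,2) = 34 − 22 = 12.
From column 3, 34 − (15 + 16 + 1) gives (3,3) = 2.
Main diagonal must total 34; the given cells sum to 24, so (1,1) = 10.
From row 1, 34 − (10 + 6 + 15) gives (1,4) = 3.
From row 4, 34 − (12 + 1 + 13) gives (4,1) = 8.
Column 1 must total 34; the given cells sum to 23, so (3,1) = 11.
Using column 4: 3 + 4 + 13 + ? → (3,4) = 34 − 20 = 14.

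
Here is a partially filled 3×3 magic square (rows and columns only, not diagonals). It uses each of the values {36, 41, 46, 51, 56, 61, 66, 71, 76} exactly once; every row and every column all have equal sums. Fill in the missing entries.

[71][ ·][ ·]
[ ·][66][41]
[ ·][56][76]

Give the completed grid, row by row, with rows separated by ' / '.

The 9 entries sum to 504, so each line sums to 504/3 = 168.
From row 2, 168 − (66 + 41) gives (2,1) = 61.
Row 3 needs 168; the known cells sum to 132, so (3,1) = 36.
Column 2: 66 + 56 + ? = 168, so (1,2) = 46.
From column 3, 168 − (41 + 76) gives (1,3) = 51.

71 46 51 / 61 66 41 / 36 56 76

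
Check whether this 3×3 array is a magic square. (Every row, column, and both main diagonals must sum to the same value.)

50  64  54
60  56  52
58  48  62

Row 1: 50 + 64 + 54 = 168.
Row 2: 60 + 56 + 52 = 168.
Row 3: 58 + 48 + 62 = 168.
Column 1: 50 + 60 + 58 = 168.
Column 2: 64 + 56 + 48 = 168.
Column 3: 54 + 52 + 62 = 168.
Main diagonal: 50 + 56 + 62 = 168.
Anti-diagonal: 54 + 56 + 58 = 168.
All lines sum to 168.

Yes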